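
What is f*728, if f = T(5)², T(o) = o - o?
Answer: 0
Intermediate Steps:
T(o) = 0
f = 0 (f = 0² = 0)
f*728 = 0*728 = 0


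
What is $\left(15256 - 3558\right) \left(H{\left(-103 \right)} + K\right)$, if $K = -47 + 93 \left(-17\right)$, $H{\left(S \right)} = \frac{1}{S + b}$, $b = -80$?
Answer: $- \frac{3485126650}{183} \approx -1.9044 \cdot 10^{7}$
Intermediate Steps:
$H{\left(S \right)} = \frac{1}{-80 + S}$ ($H{\left(S \right)} = \frac{1}{S - 80} = \frac{1}{-80 + S}$)
$K = -1628$ ($K = -47 - 1581 = -1628$)
$\left(15256 - 3558\right) \left(H{\left(-103 \right)} + K\right) = \left(15256 - 3558\right) \left(\frac{1}{-80 - 103} - 1628\right) = 11698 \left(\frac{1}{-183} - 1628\right) = 11698 \left(- \frac{1}{183} - 1628\right) = 11698 \left(- \frac{297925}{183}\right) = - \frac{3485126650}{183}$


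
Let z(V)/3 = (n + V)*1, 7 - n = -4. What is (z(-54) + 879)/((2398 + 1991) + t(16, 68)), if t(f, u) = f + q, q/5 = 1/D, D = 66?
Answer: 9900/58147 ≈ 0.17026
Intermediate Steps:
n = 11 (n = 7 - 1*(-4) = 7 + 4 = 11)
q = 5/66 ≈ 0.075758
z(V) = 33 + 3*V (z(V) = 3*((11 + V)*1) = 3*(11 + V) = 33 + 3*V)
t(f, u) = 5/66 + f (t(f, u) = f + 5/66 = 5/66 + f)
(z(-54) + 879)/((2398 + 1991) + t(16, 68)) = ((33 + 3*(-54)) + 879)/((2398 + 1991) + (5/66 + 16)) = ((33 - 162) + 879)/(4389 + 1061/66) = (-129 + 879)/(290735/66) = 750*(66/290735) = 9900/58147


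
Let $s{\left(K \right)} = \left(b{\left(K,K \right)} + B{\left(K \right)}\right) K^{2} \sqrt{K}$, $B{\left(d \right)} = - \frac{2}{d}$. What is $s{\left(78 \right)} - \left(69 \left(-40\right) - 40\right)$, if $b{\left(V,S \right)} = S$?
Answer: $2800 + 474396 \sqrt{78} \approx 4.1926 \cdot 10^{6}$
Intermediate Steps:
$s{\left(K \right)} = K^{\frac{5}{2}} \left(K - \frac{2}{K}\right)$ ($s{\left(K \right)} = \left(K - \frac{2}{K}\right) K^{2} \sqrt{K} = K^{2} \left(K - \frac{2}{K}\right) \sqrt{K} = K^{\frac{5}{2}} \left(K - \frac{2}{K}\right)$)
$s{\left(78 \right)} - \left(69 \left(-40\right) - 40\right) = 78^{\frac{3}{2}} \left(-2 + 78^{2}\right) - \left(69 \left(-40\right) - 40\right) = 78 \sqrt{78} \left(-2 + 6084\right) - \left(-2760 - 40\right) = 78 \sqrt{78} \cdot 6082 - -2800 = 474396 \sqrt{78} + 2800 = 2800 + 474396 \sqrt{78}$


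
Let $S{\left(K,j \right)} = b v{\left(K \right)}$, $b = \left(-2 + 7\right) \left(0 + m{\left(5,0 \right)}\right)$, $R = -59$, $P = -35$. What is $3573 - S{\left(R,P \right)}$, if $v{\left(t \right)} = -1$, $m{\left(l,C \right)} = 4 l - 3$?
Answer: $3658$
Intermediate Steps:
$m{\left(l,C \right)} = -3 + 4 l$
$b = 85$ ($b = \left(-2 + 7\right) \left(0 + \left(-3 + 4 \cdot 5\right)\right) = 5 \left(0 + \left(-3 + 20\right)\right) = 5 \left(0 + 17\right) = 5 \cdot 17 = 85$)
$S{\left(K,j \right)} = -85$ ($S{\left(K,j \right)} = 85 \left(-1\right) = -85$)
$3573 - S{\left(R,P \right)} = 3573 - -85 = 3573 + 85 = 3658$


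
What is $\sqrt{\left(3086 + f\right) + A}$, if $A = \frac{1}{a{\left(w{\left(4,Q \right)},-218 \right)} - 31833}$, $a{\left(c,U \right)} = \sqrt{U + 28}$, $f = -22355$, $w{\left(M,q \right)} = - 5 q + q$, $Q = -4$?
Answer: $\sqrt{\frac{-613390078 + 19269 i \sqrt{190}}{31833 - i \sqrt{190}}} \approx 6.0 \cdot 10^{-11} - 138.81 i$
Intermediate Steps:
$w{\left(M,q \right)} = - 4 q$
$a{\left(c,U \right)} = \sqrt{28 + U}$
$A = \frac{1}{-31833 + i \sqrt{190}}$ ($A = \frac{1}{\sqrt{28 - 218} - 31833} = \frac{1}{\sqrt{-190} - 31833} = \frac{1}{i \sqrt{190} - 31833} = \frac{1}{-31833 + i \sqrt{190}} \approx -3.1414 \cdot 10^{-5} - 1.36 \cdot 10^{-8} i$)
$\sqrt{\left(3086 + f\right) + A} = \sqrt{\left(3086 - 22355\right) - \left(\frac{31833}{1013340079} + \frac{i \sqrt{190}}{1013340079}\right)} = \sqrt{-19269 - \left(\frac{31833}{1013340079} + \frac{i \sqrt{190}}{1013340079}\right)} = \sqrt{- \frac{19526050014084}{1013340079} - \frac{i \sqrt{190}}{1013340079}}$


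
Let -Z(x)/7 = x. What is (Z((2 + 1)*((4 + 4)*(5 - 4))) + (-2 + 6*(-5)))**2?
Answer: 40000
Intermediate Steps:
Z(x) = -7*x
(Z((2 + 1)*((4 + 4)*(5 - 4))) + (-2 + 6*(-5)))**2 = (-7*(2 + 1)*(4 + 4)*(5 - 4) + (-2 + 6*(-5)))**2 = (-21*8*1 + (-2 - 30))**2 = (-21*8 - 32)**2 = (-7*24 - 32)**2 = (-168 - 32)**2 = (-200)**2 = 40000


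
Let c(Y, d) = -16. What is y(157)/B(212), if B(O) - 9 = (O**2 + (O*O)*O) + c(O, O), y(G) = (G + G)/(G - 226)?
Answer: -314/660541485 ≈ -4.7537e-7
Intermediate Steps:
y(G) = 2*G/(-226 + G) (y(G) = (2*G)/(-226 + G) = 2*G/(-226 + G))
B(O) = -7 + O**2 + O**3 (B(O) = 9 + ((O**2 + (O*O)*O) - 16) = 9 + ((O**2 + O**2*O) - 16) = 9 + ((O**2 + O**3) - 16) = 9 + (-16 + O**2 + O**3) = -7 + O**2 + O**3)
y(157)/B(212) = (2*157/(-226 + 157))/(-7 + 212**2 + 212**3) = (2*157/(-69))/(-7 + 44944 + 9528128) = (2*157*(-1/69))/9573065 = -314/69*1/9573065 = -314/660541485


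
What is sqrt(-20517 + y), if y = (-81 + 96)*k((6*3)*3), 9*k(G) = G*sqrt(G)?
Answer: sqrt(-20517 + 270*sqrt(6)) ≈ 140.91*I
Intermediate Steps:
k(G) = G**(3/2)/9 (k(G) = (G*sqrt(G))/9 = G**(3/2)/9)
y = 270*sqrt(6) (y = (-81 + 96)*(((6*3)*3)**(3/2)/9) = 15*((18*3)**(3/2)/9) = 15*(54**(3/2)/9) = 15*((162*sqrt(6))/9) = 15*(18*sqrt(6)) = 270*sqrt(6) ≈ 661.36)
sqrt(-20517 + y) = sqrt(-20517 + 270*sqrt(6))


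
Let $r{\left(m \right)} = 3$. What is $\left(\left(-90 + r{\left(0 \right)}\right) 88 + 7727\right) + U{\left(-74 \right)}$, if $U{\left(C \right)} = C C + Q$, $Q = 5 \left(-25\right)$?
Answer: $5422$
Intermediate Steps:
$Q = -125$
$U{\left(C \right)} = -125 + C^{2}$ ($U{\left(C \right)} = C C - 125 = C^{2} - 125 = -125 + C^{2}$)
$\left(\left(-90 + r{\left(0 \right)}\right) 88 + 7727\right) + U{\left(-74 \right)} = \left(\left(-90 + 3\right) 88 + 7727\right) - \left(125 - \left(-74\right)^{2}\right) = \left(\left(-87\right) 88 + 7727\right) + \left(-125 + 5476\right) = \left(-7656 + 7727\right) + 5351 = 71 + 5351 = 5422$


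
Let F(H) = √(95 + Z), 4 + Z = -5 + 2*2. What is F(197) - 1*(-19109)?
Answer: 19109 + 3*√10 ≈ 19119.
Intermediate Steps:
Z = -5 (Z = -4 + (-5 + 2*2) = -4 + (-5 + 4) = -4 - 1 = -5)
F(H) = 3*√10 (F(H) = √(95 - 5) = √90 = 3*√10)
F(197) - 1*(-19109) = 3*√10 - 1*(-19109) = 3*√10 + 19109 = 19109 + 3*√10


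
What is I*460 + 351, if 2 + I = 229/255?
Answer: -7951/51 ≈ -155.90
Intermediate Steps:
I = -281/255 (I = -2 + 229/255 = -281/255 ≈ -1.1020)
I*460 + 351 = -281/255*460 + 351 = -25852/51 + 351 = -7951/51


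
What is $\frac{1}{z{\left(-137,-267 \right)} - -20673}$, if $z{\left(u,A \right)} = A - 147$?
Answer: $\frac{1}{20259} \approx 4.9361 \cdot 10^{-5}$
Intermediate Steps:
$z{\left(u,A \right)} = -147 + A$
$\frac{1}{z{\left(-137,-267 \right)} - -20673} = \frac{1}{\left(-147 - 267\right) - -20673} = \frac{1}{-414 + \left(-10906 + 31579\right)} = \frac{1}{-414 + 20673} = \frac{1}{20259}$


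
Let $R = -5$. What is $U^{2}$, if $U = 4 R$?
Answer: $400$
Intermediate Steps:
$U = -20$ ($U = 4 \left(-5\right) = -20$)
$U^{2} = \left(-20\right)^{2} = 400$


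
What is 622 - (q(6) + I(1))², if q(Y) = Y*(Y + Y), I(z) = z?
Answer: -4707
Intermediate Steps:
q(Y) = 2*Y² (q(Y) = Y*(2*Y) = 2*Y²)
622 - (q(6) + I(1))² = 622 - (2*6² + 1)² = 622 - (2*36 + 1)² = 622 - (72 + 1)² = 622 - 1*73² = 622 - 1*5329 = 622 - 5329 = -4707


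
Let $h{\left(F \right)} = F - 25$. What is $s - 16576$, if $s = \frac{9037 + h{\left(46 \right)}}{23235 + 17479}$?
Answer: $- \frac{337433103}{20357} \approx -16576.0$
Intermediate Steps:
$h{\left(F \right)} = -25 + F$
$s = \frac{4529}{20357}$ ($s = \frac{9037 + \left(-25 + 46\right)}{23235 + 17479} = \frac{9037 + 21}{40714} = 9058 \cdot \frac{1}{40714} = \frac{4529}{20357} \approx 0.22248$)
$s - 16576 = \frac{4529}{20357} - 16576 = - \frac{337433103}{20357}$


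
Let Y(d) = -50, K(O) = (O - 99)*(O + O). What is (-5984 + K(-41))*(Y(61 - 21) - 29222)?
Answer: -160878912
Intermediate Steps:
K(O) = 2*O*(-99 + O) (K(O) = (-99 + O)*(2*O) = 2*O*(-99 + O))
(-5984 + K(-41))*(Y(61 - 21) - 29222) = (-5984 + 2*(-41)*(-99 - 41))*(-50 - 29222) = (-5984 + 2*(-41)*(-140))*(-29272) = (-5984 + 11480)*(-29272) = 5496*(-29272) = -160878912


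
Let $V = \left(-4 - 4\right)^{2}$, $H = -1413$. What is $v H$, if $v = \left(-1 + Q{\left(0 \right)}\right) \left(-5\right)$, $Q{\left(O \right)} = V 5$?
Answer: $2253735$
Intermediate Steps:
$V = 64$ ($V = \left(-8\right)^{2} = 64$)
$Q{\left(O \right)} = 320$ ($Q{\left(O \right)} = 64 \cdot 5 = 320$)
$v = -1595$ ($v = \left(-1 + 320\right) \left(-5\right) = 319 \left(-5\right) = -1595$)
$v H = \left(-1595\right) \left(-1413\right) = 2253735$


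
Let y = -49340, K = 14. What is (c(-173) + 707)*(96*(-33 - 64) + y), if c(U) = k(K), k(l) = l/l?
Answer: -41525616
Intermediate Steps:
k(l) = 1
c(U) = 1
(c(-173) + 707)*(96*(-33 - 64) + y) = (1 + 707)*(96*(-33 - 64) - 49340) = 708*(96*(-97) - 49340) = 708*(-9312 - 49340) = 708*(-58652) = -41525616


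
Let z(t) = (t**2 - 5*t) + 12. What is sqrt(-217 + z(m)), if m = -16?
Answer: sqrt(131) ≈ 11.446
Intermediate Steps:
z(t) = 12 + t**2 - 5*t
sqrt(-217 + z(m)) = sqrt(-217 + (12 + (-16)**2 - 5*(-16))) = sqrt(-217 + (12 + 256 + 80)) = sqrt(-217 + 348) = sqrt(131)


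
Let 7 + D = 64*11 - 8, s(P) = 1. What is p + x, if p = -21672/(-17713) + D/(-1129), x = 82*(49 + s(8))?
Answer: 82003969131/19997977 ≈ 4100.6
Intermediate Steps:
D = 689 (D = -7 + (64*11 - 8) = -7 + (704 - 8) = -7 + 696 = 689)
x = 4100 (x = 82*(49 + 1) = 82*50 = 4100)
p = 12263431/19997977 (p = -21672/(-17713) + 689/(-1129) = -21672*(-1/17713) + 689*(-1/1129) = 21672/17713 - 689/1129 = 12263431/19997977 ≈ 0.61323)
p + x = 12263431/19997977 + 4100 = 82003969131/19997977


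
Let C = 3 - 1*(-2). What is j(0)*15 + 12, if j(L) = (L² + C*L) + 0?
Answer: 12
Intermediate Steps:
C = 5 (C = 3 + 2 = 5)
j(L) = L² + 5*L (j(L) = (L² + 5*L) + 0 = L² + 5*L)
j(0)*15 + 12 = (0*(5 + 0))*15 + 12 = (0*5)*15 + 12 = 0*15 + 12 = 0 + 12 = 12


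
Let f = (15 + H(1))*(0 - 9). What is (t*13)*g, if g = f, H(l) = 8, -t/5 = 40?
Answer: 538200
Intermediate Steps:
t = -200 (t = -5*40 = -200)
f = -207 (f = (15 + 8)*(0 - 9) = 23*(-9) = -207)
g = -207
(t*13)*g = -200*13*(-207) = -2600*(-207) = 538200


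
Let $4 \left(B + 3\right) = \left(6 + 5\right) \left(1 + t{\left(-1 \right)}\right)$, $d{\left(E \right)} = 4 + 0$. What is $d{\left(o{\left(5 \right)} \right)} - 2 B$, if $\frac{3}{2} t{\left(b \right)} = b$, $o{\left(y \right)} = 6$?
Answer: $\frac{49}{6} \approx 8.1667$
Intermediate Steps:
$t{\left(b \right)} = \frac{2 b}{3}$
$d{\left(E \right)} = 4$
$B = - \frac{25}{12}$ ($B = -3 + \frac{\left(6 + 5\right) \left(1 + \frac{2}{3} \left(-1\right)\right)}{4} = -3 + \frac{11 \left(1 - \frac{2}{3}\right)}{4} = -3 + \frac{11 \cdot \frac{1}{3}}{4} = -3 + \frac{1}{4} \cdot \frac{11}{3} = -3 + \frac{11}{12} = - \frac{25}{12} \approx -2.0833$)
$d{\left(o{\left(5 \right)} \right)} - 2 B = 4 - - \frac{25}{6} = 4 + \frac{25}{6} = \frac{49}{6}$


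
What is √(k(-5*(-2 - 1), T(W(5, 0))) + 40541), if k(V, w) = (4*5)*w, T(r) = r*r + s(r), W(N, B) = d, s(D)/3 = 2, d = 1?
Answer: √40681 ≈ 201.70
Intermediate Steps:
s(D) = 6 (s(D) = 3*2 = 6)
W(N, B) = 1
T(r) = 6 + r² (T(r) = r*r + 6 = r² + 6 = 6 + r²)
k(V, w) = 20*w
√(k(-5*(-2 - 1), T(W(5, 0))) + 40541) = √(20*(6 + 1²) + 40541) = √(20*(6 + 1) + 40541) = √(20*7 + 40541) = √(140 + 40541) = √40681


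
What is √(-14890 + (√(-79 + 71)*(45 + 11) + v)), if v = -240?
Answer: √(-15130 + 112*I*√2) ≈ 0.6438 + 123.01*I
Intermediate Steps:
√(-14890 + (√(-79 + 71)*(45 + 11) + v)) = √(-14890 + (√(-79 + 71)*(45 + 11) - 240)) = √(-14890 + (√(-8)*56 - 240)) = √(-14890 + ((2*I*√2)*56 - 240)) = √(-14890 + (112*I*√2 - 240)) = √(-14890 + (-240 + 112*I*√2)) = √(-15130 + 112*I*√2)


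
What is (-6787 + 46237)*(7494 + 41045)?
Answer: 1914863550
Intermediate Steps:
(-6787 + 46237)*(7494 + 41045) = 39450*48539 = 1914863550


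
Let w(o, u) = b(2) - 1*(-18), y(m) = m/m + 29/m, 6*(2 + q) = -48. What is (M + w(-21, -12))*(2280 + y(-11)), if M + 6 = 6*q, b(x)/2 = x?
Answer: -100248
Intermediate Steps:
q = -10 (q = -2 + (⅙)*(-48) = -2 - 8 = -10)
b(x) = 2*x
y(m) = 1 + 29/m
M = -66 (M = -6 + 6*(-10) = -6 - 60 = -66)
w(o, u) = 22 (w(o, u) = 2*2 - 1*(-18) = 4 + 18 = 22)
(M + w(-21, -12))*(2280 + y(-11)) = (-66 + 22)*(2280 + (29 - 11)/(-11)) = -44*(2280 - 1/11*18) = -44*(2280 - 18/11) = -44*25062/11 = -100248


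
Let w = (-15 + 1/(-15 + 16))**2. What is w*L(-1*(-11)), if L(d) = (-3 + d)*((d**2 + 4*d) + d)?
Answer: 275968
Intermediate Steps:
L(d) = (-3 + d)*(d**2 + 5*d)
w = 196 (w = (-15 + 1/1)**2 = (-15 + 1)**2 = (-14)**2 = 196)
w*L(-1*(-11)) = 196*((-1*(-11))*(-15 + (-1*(-11))**2 + 2*(-1*(-11)))) = 196*(11*(-15 + 11**2 + 2*11)) = 196*(11*(-15 + 121 + 22)) = 196*(11*128) = 196*1408 = 275968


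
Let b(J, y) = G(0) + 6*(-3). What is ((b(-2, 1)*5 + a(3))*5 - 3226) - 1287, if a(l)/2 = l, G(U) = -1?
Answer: -4958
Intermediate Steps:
a(l) = 2*l
b(J, y) = -19 (b(J, y) = -1 + 6*(-3) = -1 - 18 = -19)
((b(-2, 1)*5 + a(3))*5 - 3226) - 1287 = ((-19*5 + 2*3)*5 - 3226) - 1287 = ((-95 + 6)*5 - 3226) - 1287 = (-89*5 - 3226) - 1287 = (-445 - 3226) - 1287 = -3671 - 1287 = -4958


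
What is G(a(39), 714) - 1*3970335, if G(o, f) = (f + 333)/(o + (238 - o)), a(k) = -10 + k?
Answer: -944938683/238 ≈ -3.9703e+6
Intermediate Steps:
G(o, f) = 333/238 + f/238 (G(o, f) = (333 + f)/238 = (333 + f)*(1/238) = 333/238 + f/238)
G(a(39), 714) - 1*3970335 = (333/238 + (1/238)*714) - 1*3970335 = (333/238 + 3) - 3970335 = 1047/238 - 3970335 = -944938683/238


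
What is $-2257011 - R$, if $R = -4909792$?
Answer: $2652781$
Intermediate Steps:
$-2257011 - R = -2257011 - -4909792 = -2257011 + 4909792 = 2652781$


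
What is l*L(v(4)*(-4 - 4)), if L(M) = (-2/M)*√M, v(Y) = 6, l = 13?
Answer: 13*I*√3/6 ≈ 3.7528*I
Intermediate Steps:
L(M) = -2/√M
l*L(v(4)*(-4 - 4)) = 13*(-2*√6/(6*√(-4 - 4))) = 13*(-2*(-I*√3/12)) = 13*(-(-1)*I*√3/6) = 13*(I*√3/6) = 13*I*√3/6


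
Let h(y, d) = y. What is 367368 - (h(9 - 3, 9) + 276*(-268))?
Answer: 441330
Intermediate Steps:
367368 - (h(9 - 3, 9) + 276*(-268)) = 367368 - ((9 - 3) + 276*(-268)) = 367368 - (6 - 73968) = 367368 - 1*(-73962) = 367368 + 73962 = 441330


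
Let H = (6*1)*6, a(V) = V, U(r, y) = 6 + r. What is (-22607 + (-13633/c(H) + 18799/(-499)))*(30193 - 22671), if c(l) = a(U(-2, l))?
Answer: -195578149235/998 ≈ -1.9597e+8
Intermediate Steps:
H = 36 (H = 6*6 = 36)
c(l) = 4 (c(l) = 6 - 2 = 4)
(-22607 + (-13633/c(H) + 18799/(-499)))*(30193 - 22671) = (-22607 + (-13633/4 + 18799/(-499)))*(30193 - 22671) = (-22607 + (-13633*¼ + 18799*(-1/499)))*7522 = (-22607 + (-13633/4 - 18799/499))*7522 = (-22607 - 6878063/1996)*7522 = -52001635/1996*7522 = -195578149235/998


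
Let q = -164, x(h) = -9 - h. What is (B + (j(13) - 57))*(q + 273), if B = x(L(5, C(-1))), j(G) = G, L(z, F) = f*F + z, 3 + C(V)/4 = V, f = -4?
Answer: -13298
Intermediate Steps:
C(V) = -12 + 4*V
L(z, F) = z - 4*F (L(z, F) = -4*F + z = z - 4*F)
B = -78 (B = -9 - (5 - 4*(-12 + 4*(-1))) = -9 - (5 - 4*(-12 - 4)) = -9 - (5 - 4*(-16)) = -9 - (5 + 64) = -9 - 1*69 = -9 - 69 = -78)
(B + (j(13) - 57))*(q + 273) = (-78 + (13 - 57))*(-164 + 273) = (-78 - 44)*109 = -122*109 = -13298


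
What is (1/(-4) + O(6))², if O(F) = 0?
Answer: 1/16 ≈ 0.062500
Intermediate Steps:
(1/(-4) + O(6))² = (1/(-4) + 0)² = (-¼ + 0)² = (-¼)² = 1/16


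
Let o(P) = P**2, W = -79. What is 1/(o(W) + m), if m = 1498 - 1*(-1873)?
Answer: 1/9612 ≈ 0.00010404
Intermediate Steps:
m = 3371 (m = 1498 + 1873 = 3371)
1/(o(W) + m) = 1/((-79)**2 + 3371) = 1/(6241 + 3371) = 1/9612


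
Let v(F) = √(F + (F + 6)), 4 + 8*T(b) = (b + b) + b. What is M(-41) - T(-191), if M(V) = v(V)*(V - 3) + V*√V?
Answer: 577/8 - 88*I*√19 - 41*I*√41 ≈ 72.125 - 646.11*I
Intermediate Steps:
T(b) = -½ + 3*b/8 (T(b) = -½ + ((b + b) + b)/8 = -½ + (2*b + b)/8 = -½ + (3*b)/8 = -½ + 3*b/8)
v(F) = √(6 + 2*F) (v(F) = √(F + (6 + F)) = √(6 + 2*F))
M(V) = V^(3/2) + √(6 + 2*V)*(-3 + V) (M(V) = √(6 + 2*V)*(V - 3) + V*√V = √(6 + 2*V)*(-3 + V) + V^(3/2) = V^(3/2) + √(6 + 2*V)*(-3 + V))
M(-41) - T(-191) = ((-41)^(3/2) - 3*√(6 + 2*(-41)) - 41*√(6 + 2*(-41))) - (-½ + (3/8)*(-191)) = (-41*I*√41 - 3*√(6 - 82) - 41*√(6 - 82)) - (-½ - 573/8) = (-41*I*√41 - 6*I*√19 - 82*I*√19) - 1*(-577/8) = (-41*I*√41 - 6*I*√19 - 82*I*√19) + 577/8 = (-88*I*√19 - 41*I*√41) + 577/8 = 577/8 - 88*I*√19 - 41*I*√41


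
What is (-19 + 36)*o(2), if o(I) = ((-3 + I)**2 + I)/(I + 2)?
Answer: 51/4 ≈ 12.750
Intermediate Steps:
o(I) = (I + (-3 + I)**2)/(2 + I)
(-19 + 36)*o(2) = (-19 + 36)*((2 + (-3 + 2)**2)/(2 + 2)) = 17*((2 + (-1)**2)/4) = 17*((2 + 1)/4) = 17*((1/4)*3) = 17*(3/4) = 51/4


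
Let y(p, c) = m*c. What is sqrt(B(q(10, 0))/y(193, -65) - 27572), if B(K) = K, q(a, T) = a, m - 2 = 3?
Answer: I*sqrt(116491830)/65 ≈ 166.05*I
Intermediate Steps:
m = 5 (m = 2 + 3 = 5)
y(p, c) = 5*c
sqrt(B(q(10, 0))/y(193, -65) - 27572) = sqrt(10/((5*(-65))) - 27572) = sqrt(10/(-325) - 27572) = sqrt(10*(-1/325) - 27572) = sqrt(-2/65 - 27572) = sqrt(-1792182/65) = I*sqrt(116491830)/65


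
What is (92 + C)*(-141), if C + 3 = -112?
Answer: 3243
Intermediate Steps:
C = -115 (C = -3 - 112 = -115)
(92 + C)*(-141) = (92 - 115)*(-141) = -23*(-141) = 3243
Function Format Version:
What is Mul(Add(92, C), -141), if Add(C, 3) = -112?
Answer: 3243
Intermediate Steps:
C = -115 (C = Add(-3, -112) = -115)
Mul(Add(92, C), -141) = Mul(Add(92, -115), -141) = Mul(-23, -141) = 3243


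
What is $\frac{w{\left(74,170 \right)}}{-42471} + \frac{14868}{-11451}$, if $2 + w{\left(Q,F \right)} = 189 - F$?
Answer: $- \frac{19141015}{14737437} \approx -1.2988$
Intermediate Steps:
$w{\left(Q,F \right)} = 187 - F$ ($w{\left(Q,F \right)} = -2 - \left(-189 + F\right) = 187 - F$)
$\frac{w{\left(74,170 \right)}}{-42471} + \frac{14868}{-11451} = \frac{187 - 170}{-42471} + \frac{14868}{-11451} = \left(187 - 170\right) \left(- \frac{1}{42471}\right) + 14868 \left(- \frac{1}{11451}\right) = 17 \left(- \frac{1}{42471}\right) - \frac{4956}{3817} = - \frac{17}{42471} - \frac{4956}{3817} = - \frac{19141015}{14737437}$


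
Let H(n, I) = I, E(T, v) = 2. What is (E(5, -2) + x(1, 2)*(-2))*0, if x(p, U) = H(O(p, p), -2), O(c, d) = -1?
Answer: 0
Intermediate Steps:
x(p, U) = -2
(E(5, -2) + x(1, 2)*(-2))*0 = (2 - 2*(-2))*0 = (2 + 4)*0 = 6*0 = 0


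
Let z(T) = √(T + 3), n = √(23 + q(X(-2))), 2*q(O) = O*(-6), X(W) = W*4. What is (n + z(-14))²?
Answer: 36 + 2*I*√517 ≈ 36.0 + 45.475*I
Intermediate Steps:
X(W) = 4*W
q(O) = -3*O (q(O) = (O*(-6))/2 = (-6*O)/2 = -3*O)
n = √47 (n = √(23 - 12*(-2)) = √(23 - 3*(-8)) = √(23 + 24) = √47 ≈ 6.8557)
z(T) = √(3 + T)
(n + z(-14))² = (√47 + √(3 - 14))² = (√47 + √(-11))² = (√47 + I*√11)²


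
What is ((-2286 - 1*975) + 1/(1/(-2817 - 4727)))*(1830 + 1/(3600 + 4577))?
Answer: -161685058355/8177 ≈ -1.9773e+7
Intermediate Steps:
((-2286 - 1*975) + 1/(1/(-2817 - 4727)))*(1830 + 1/(3600 + 4577)) = ((-2286 - 975) + 1/(1/(-7544)))*(1830 + 1/8177) = (-3261 + 1/(-1/7544))*(1830 + 1/8177) = (-3261 - 7544)*(14963911/8177) = -10805*14963911/8177 = -161685058355/8177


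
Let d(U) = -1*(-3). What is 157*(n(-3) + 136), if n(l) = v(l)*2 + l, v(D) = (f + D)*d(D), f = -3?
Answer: 15229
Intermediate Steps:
d(U) = 3
v(D) = -9 + 3*D (v(D) = (-3 + D)*3 = -9 + 3*D)
n(l) = -18 + 7*l (n(l) = (-9 + 3*l)*2 + l = (-18 + 6*l) + l = -18 + 7*l)
157*(n(-3) + 136) = 157*((-18 + 7*(-3)) + 136) = 157*((-18 - 21) + 136) = 157*(-39 + 136) = 157*97 = 15229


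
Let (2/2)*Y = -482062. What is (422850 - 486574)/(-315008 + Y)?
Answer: 31862/398535 ≈ 0.079948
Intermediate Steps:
Y = -482062
(422850 - 486574)/(-315008 + Y) = (422850 - 486574)/(-315008 - 482062) = -63724/(-797070) = -63724*(-1/797070) = 31862/398535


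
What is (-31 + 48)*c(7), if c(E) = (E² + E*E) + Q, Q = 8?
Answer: 1802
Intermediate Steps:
c(E) = 8 + 2*E² (c(E) = (E² + E*E) + 8 = (E² + E²) + 8 = 2*E² + 8 = 8 + 2*E²)
(-31 + 48)*c(7) = (-31 + 48)*(8 + 2*7²) = 17*(8 + 2*49) = 17*(8 + 98) = 17*106 = 1802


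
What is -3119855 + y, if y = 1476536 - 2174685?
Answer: -3818004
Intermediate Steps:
y = -698149
-3119855 + y = -3119855 - 698149 = -3818004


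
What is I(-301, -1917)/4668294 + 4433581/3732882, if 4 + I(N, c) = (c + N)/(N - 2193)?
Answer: 2150789018118815/1810871644350423 ≈ 1.1877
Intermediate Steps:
I(N, c) = -4 + (N + c)/(-2193 + N) (I(N, c) = -4 + (c + N)/(N - 2193) = -4 + (N + c)/(-2193 + N))
I(-301, -1917)/4668294 + 4433581/3732882 = ((8772 - 1917 - 3*(-301))/(-2193 - 301))/4668294 + 4433581/3732882 = ((8772 - 1917 + 903)/(-2494))*(1/4668294) + 4433581*(1/3732882) = -1/2494*7758*(1/4668294) + 4433581/3732882 = -3879/1247*1/4668294 + 4433581/3732882 = -1293/1940454206 + 4433581/3732882 = 2150789018118815/1810871644350423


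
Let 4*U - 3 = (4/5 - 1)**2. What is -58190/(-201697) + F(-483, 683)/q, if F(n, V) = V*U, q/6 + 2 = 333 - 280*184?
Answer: 444185764531/1548700159950 ≈ 0.28681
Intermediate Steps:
U = 19/25 (U = 3/4 + (4/5 - 1)**2/4 = 3/4 + (-1/5)**2/4 = 3/4 + (1/4)*(1/25) = 3/4 + 1/100 = 19/25 ≈ 0.76000)
q = -307134 (q = -12 + 6*(333 - 280*184) = -12 + 6*(333 - 51520) = -12 + 6*(-51187) = -12 - 307122 = -307134)
F(n, V) = 19*V/25 (F(n, V) = V*(19/25) = 19*V/25)
-58190/(-201697) + F(-483, 683)/q = -58190/(-201697) + ((19/25)*683)/(-307134) = -58190*(-1/201697) + (12977/25)*(-1/307134) = 58190/201697 - 12977/7678350 = 444185764531/1548700159950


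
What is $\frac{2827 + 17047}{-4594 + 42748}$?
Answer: $\frac{9937}{19077} \approx 0.52089$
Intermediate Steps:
$\frac{2827 + 17047}{-4594 + 42748} = \frac{19874}{38154} = 19874 \cdot \frac{1}{38154} = \frac{9937}{19077}$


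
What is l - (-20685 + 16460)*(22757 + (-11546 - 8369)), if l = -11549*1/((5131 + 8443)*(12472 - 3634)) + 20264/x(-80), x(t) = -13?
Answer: 18724041665430895/1559571156 ≈ 1.2006e+7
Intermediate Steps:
l = -2431011681305/1559571156 (l = -11549*1/((5131 + 8443)*(12472 - 3634)) + 20264/(-13) = -11549/(13574*8838) + 20264*(-1/13) = -11549/119967012 - 20264/13 = -2431011681305/1559571156 ≈ -1558.8)
l - (-20685 + 16460)*(22757 + (-11546 - 8369)) = -2431011681305/1559571156 - (-20685 + 16460)*(22757 + (-11546 - 8369)) = -2431011681305/1559571156 - (-4225)*(22757 - 19915) = -2431011681305/1559571156 - (-4225)*2842 = -2431011681305/1559571156 - 1*(-12007450) = -2431011681305/1559571156 + 12007450 = 18724041665430895/1559571156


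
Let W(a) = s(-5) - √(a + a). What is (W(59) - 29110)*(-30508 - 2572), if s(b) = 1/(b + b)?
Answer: 962962108 + 33080*√118 ≈ 9.6332e+8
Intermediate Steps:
s(b) = 1/(2*b)
W(a) = -⅒ - √2*√a (W(a) = (½)/(-5) - √(a + a) = (½)*(-⅕) - √(2*a) = -⅒ - √2*√a)
(W(59) - 29110)*(-30508 - 2572) = ((-⅒ - √2*√59) - 29110)*(-30508 - 2572) = ((-⅒ - √118) - 29110)*(-33080) = (-291101/10 - √118)*(-33080) = 962962108 + 33080*√118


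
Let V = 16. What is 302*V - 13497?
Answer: -8665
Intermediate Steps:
302*V - 13497 = 302*16 - 13497 = 4832 - 13497 = -8665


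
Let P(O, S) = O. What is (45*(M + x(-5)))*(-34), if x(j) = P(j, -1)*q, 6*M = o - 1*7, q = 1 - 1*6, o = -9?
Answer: -34170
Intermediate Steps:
q = -5 (q = 1 - 6 = -5)
M = -8/3 (M = (-9 - 1*7)/6 = (-9 - 7)/6 = (1/6)*(-16) = -8/3 ≈ -2.6667)
x(j) = -5*j (x(j) = j*(-5) = -5*j)
(45*(M + x(-5)))*(-34) = (45*(-8/3 - 5*(-5)))*(-34) = (45*(-8/3 + 25))*(-34) = (45*(67/3))*(-34) = 1005*(-34) = -34170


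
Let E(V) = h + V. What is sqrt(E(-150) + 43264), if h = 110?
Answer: 2*sqrt(10806) ≈ 207.90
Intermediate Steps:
E(V) = 110 + V
sqrt(E(-150) + 43264) = sqrt((110 - 150) + 43264) = sqrt(-40 + 43264) = sqrt(43224) = 2*sqrt(10806)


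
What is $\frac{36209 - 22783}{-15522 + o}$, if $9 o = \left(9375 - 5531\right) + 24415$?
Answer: $- \frac{120834}{111439} \approx -1.0843$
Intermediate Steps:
$o = \frac{28259}{9}$ ($o = \frac{\left(9375 - 5531\right) + 24415}{9} = \frac{3844 + 24415}{9} = \frac{1}{9} \cdot 28259 = \frac{28259}{9} \approx 3139.9$)
$\frac{36209 - 22783}{-15522 + o} = \frac{36209 - 22783}{-15522 + \frac{28259}{9}} = \frac{13426}{- \frac{111439}{9}} = 13426 \left(- \frac{9}{111439}\right) = - \frac{120834}{111439}$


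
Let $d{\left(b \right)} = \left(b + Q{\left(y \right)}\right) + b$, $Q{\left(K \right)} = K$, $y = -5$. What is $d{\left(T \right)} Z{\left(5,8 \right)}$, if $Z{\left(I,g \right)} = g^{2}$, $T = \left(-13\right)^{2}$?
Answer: $21312$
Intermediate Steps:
$T = 169$
$d{\left(b \right)} = -5 + 2 b$ ($d{\left(b \right)} = \left(b - 5\right) + b = \left(-5 + b\right) + b = -5 + 2 b$)
$d{\left(T \right)} Z{\left(5,8 \right)} = \left(-5 + 2 \cdot 169\right) 8^{2} = \left(-5 + 338\right) 64 = 333 \cdot 64 = 21312$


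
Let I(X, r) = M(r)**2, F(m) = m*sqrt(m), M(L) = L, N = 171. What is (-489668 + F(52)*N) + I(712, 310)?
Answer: -393568 + 17784*sqrt(13) ≈ -3.2945e+5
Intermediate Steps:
F(m) = m**(3/2)
I(X, r) = r**2
(-489668 + F(52)*N) + I(712, 310) = (-489668 + 52**(3/2)*171) + 310**2 = (-489668 + (104*sqrt(13))*171) + 96100 = (-489668 + 17784*sqrt(13)) + 96100 = -393568 + 17784*sqrt(13)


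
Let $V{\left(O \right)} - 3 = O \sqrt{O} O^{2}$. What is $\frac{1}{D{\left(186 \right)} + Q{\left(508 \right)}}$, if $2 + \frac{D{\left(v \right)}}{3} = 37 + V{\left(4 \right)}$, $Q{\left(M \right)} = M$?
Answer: $\frac{1}{1006} \approx 0.00099404$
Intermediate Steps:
$V{\left(O \right)} = 3 + O^{\frac{7}{2}}$ ($V{\left(O \right)} = 3 + O \sqrt{O} O^{2} = 3 + O^{\frac{3}{2}} O^{2} = 3 + O^{\frac{7}{2}}$)
$D{\left(v \right)} = 498$ ($D{\left(v \right)} = -6 + 3 \left(37 + \left(3 + 4^{\frac{7}{2}}\right)\right) = -6 + 3 \left(37 + \left(3 + 128\right)\right) = -6 + 3 \left(37 + 131\right) = -6 + 3 \cdot 168 = -6 + 504 = 498$)
$\frac{1}{D{\left(186 \right)} + Q{\left(508 \right)}} = \frac{1}{498 + 508} = \frac{1}{1006}$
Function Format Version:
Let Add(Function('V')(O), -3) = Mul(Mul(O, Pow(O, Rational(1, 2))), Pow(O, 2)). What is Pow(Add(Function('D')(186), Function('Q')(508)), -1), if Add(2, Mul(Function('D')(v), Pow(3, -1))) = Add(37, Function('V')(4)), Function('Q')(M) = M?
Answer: Rational(1, 1006) ≈ 0.00099404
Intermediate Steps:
Function('V')(O) = Add(3, Pow(O, Rational(7, 2))) (Function('V')(O) = Add(3, Mul(Mul(O, Pow(O, Rational(1, 2))), Pow(O, 2))) = Add(3, Mul(Pow(O, Rational(3, 2)), Pow(O, 2))) = Add(3, Pow(O, Rational(7, 2))))
Function('D')(v) = 498 (Function('D')(v) = Add(-6, Mul(3, Add(37, Add(3, Pow(4, Rational(7, 2)))))) = Add(-6, Mul(3, Add(37, Add(3, 128)))) = Add(-6, Mul(3, Add(37, 131))) = Add(-6, Mul(3, 168)) = Add(-6, 504) = 498)
Pow(Add(Function('D')(186), Function('Q')(508)), -1) = Pow(Add(498, 508), -1) = Pow(1006, -1) = Rational(1, 1006)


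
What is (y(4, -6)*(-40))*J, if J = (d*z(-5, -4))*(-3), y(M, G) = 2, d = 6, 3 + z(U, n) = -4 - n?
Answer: -4320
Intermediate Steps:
z(U, n) = -7 - n (z(U, n) = -3 + (-4 - n) = -7 - n)
J = 54 (J = (6*(-7 - 1*(-4)))*(-3) = (6*(-7 + 4))*(-3) = (6*(-3))*(-3) = -18*(-3) = 54)
(y(4, -6)*(-40))*J = (2*(-40))*54 = -80*54 = -4320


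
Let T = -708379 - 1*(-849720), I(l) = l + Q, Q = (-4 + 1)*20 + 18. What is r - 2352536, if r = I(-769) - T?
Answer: -2494688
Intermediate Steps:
Q = -42 (Q = -3*20 + 18 = -60 + 18 = -42)
I(l) = -42 + l (I(l) = l - 42 = -42 + l)
T = 141341 (T = -708379 + 849720 = 141341)
r = -142152 (r = (-42 - 769) - 1*141341 = -811 - 141341 = -142152)
r - 2352536 = -142152 - 2352536 = -2494688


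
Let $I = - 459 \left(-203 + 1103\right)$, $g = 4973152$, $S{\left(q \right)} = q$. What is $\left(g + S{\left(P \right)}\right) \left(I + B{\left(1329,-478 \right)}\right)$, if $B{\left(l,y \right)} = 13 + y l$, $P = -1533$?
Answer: $-5211991807031$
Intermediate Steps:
$B{\left(l,y \right)} = 13 + l y$
$I = -413100$ ($I = \left(-459\right) 900 = -413100$)
$\left(g + S{\left(P \right)}\right) \left(I + B{\left(1329,-478 \right)}\right) = \left(4973152 - 1533\right) \left(-413100 + \left(13 + 1329 \left(-478\right)\right)\right) = 4971619 \left(-413100 + \left(13 - 635262\right)\right) = 4971619 \left(-413100 - 635249\right) = 4971619 \left(-1048349\right) = -5211991807031$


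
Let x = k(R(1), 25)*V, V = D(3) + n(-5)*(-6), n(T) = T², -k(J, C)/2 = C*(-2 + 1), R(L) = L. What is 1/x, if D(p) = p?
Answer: -1/7350 ≈ -0.00013605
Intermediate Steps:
k(J, C) = 2*C (k(J, C) = -2*C*(-2 + 1) = -2*C*(-1) = -(-2)*C = 2*C)
V = -147 (V = 3 + (-5)²*(-6) = 3 + 25*(-6) = 3 - 150 = -147)
x = -7350 (x = (2*25)*(-147) = 50*(-147) = -7350)
1/x = 1/(-7350) = -1/7350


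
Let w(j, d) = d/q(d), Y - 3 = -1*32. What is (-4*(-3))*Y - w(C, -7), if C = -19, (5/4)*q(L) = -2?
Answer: -2819/8 ≈ -352.38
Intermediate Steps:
q(L) = -8/5 (q(L) = (4/5)*(-2) = -8/5)
Y = -29 (Y = 3 - 1*32 = 3 - 32 = -29)
w(j, d) = -5*d/8 (w(j, d) = d/(-8/5) = d*(-5/8) = -5*d/8)
(-4*(-3))*Y - w(C, -7) = -4*(-3)*(-29) - (-5)*(-7)/8 = 12*(-29) - 1*35/8 = -348 - 35/8 = -2819/8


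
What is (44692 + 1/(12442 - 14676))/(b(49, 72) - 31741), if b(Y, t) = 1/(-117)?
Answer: -11681505459/8296401332 ≈ -1.4080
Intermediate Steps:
b(Y, t) = -1/117
(44692 + 1/(12442 - 14676))/(b(49, 72) - 31741) = (44692 + 1/(12442 - 14676))/(-1/117 - 31741) = (44692 + 1/(-2234))/(-3713698/117) = (44692 - 1/2234)*(-117/3713698) = (99841927/2234)*(-117/3713698) = -11681505459/8296401332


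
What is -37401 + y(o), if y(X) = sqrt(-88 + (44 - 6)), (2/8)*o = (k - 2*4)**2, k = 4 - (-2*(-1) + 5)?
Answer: -37401 + 5*I*sqrt(2) ≈ -37401.0 + 7.0711*I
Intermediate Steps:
k = -3 (k = 4 - (2 + 5) = 4 - 1*7 = 4 - 7 = -3)
o = 484 (o = 4*(-3 - 2*4)**2 = 4*(-3 - 8)**2 = 4*(-11)**2 = 4*121 = 484)
y(X) = 5*I*sqrt(2) (y(X) = sqrt(-88 + 38) = sqrt(-50) = 5*I*sqrt(2))
-37401 + y(o) = -37401 + 5*I*sqrt(2)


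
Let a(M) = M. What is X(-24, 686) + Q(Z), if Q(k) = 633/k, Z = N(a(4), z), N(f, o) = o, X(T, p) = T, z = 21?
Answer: 43/7 ≈ 6.1429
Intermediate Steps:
Z = 21
X(-24, 686) + Q(Z) = -24 + 633/21 = -24 + 633*(1/21) = -24 + 211/7 = 43/7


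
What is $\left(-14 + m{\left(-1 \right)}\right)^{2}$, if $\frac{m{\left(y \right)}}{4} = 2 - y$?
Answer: $4$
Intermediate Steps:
$m{\left(y \right)} = 8 - 4 y$ ($m{\left(y \right)} = 4 \left(2 - y\right) = 8 - 4 y$)
$\left(-14 + m{\left(-1 \right)}\right)^{2} = \left(-14 + \left(8 - -4\right)\right)^{2} = \left(-14 + \left(8 + 4\right)\right)^{2} = \left(-14 + 12\right)^{2} = \left(-2\right)^{2} = 4$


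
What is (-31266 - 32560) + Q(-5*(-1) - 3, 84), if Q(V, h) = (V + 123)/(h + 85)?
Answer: -10786469/169 ≈ -63825.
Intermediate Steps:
Q(V, h) = (123 + V)/(85 + h)
(-31266 - 32560) + Q(-5*(-1) - 3, 84) = (-31266 - 32560) + (123 + (-5*(-1) - 3))/(85 + 84) = -63826 + (123 + (5 - 3))/169 = -63826 + (123 + 2)/169 = -63826 + (1/169)*125 = -63826 + 125/169 = -10786469/169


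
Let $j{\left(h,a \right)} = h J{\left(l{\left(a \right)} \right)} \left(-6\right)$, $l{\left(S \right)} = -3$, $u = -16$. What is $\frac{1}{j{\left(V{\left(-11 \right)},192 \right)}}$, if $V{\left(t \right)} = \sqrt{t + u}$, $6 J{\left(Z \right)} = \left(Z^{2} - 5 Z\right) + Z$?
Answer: $\frac{i \sqrt{3}}{189} \approx 0.0091643 i$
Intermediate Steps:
$J{\left(Z \right)} = - \frac{2 Z}{3} + \frac{Z^{2}}{6}$ ($J{\left(Z \right)} = \frac{\left(Z^{2} - 5 Z\right) + Z}{6} = \frac{Z^{2} - 4 Z}{6} = - \frac{2 Z}{3} + \frac{Z^{2}}{6}$)
$V{\left(t \right)} = \sqrt{-16 + t}$ ($V{\left(t \right)} = \sqrt{t - 16} = \sqrt{-16 + t}$)
$j{\left(h,a \right)} = - 21 h$ ($j{\left(h,a \right)} = h \frac{1}{6} \left(-3\right) \left(-4 - 3\right) \left(-6\right) = h \frac{1}{6} \left(-3\right) \left(-7\right) \left(-6\right) = h \frac{7}{2} \left(-6\right) = \frac{7 h}{2} \left(-6\right) = - 21 h$)
$\frac{1}{j{\left(V{\left(-11 \right)},192 \right)}} = \frac{1}{\left(-21\right) \sqrt{-16 - 11}} = \frac{1}{\left(-21\right) \sqrt{-27}} = \frac{1}{\left(-21\right) 3 i \sqrt{3}} = \frac{1}{\left(-63\right) i \sqrt{3}} = \frac{i \sqrt{3}}{189}$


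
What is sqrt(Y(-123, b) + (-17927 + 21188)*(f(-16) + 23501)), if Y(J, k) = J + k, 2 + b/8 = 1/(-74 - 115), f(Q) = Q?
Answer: 13*sqrt(1798601574)/63 ≈ 8751.3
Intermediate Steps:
b = -3032/189 (b = -16 + 8/(-74 - 115) = -16 + 8/(-189) = -16 + 8*(-1/189) = -16 - 8/189 = -3032/189 ≈ -16.042)
sqrt(Y(-123, b) + (-17927 + 21188)*(f(-16) + 23501)) = sqrt((-123 - 3032/189) + (-17927 + 21188)*(-16 + 23501)) = sqrt(-26279/189 + 3261*23485) = sqrt(-26279/189 + 76584585) = sqrt(14474460286/189) = 13*sqrt(1798601574)/63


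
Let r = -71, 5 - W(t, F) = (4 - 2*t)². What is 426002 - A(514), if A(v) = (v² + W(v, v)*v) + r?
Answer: 539127371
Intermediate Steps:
W(t, F) = 5 - (4 - 2*t)²
A(v) = -71 + v² + v*(5 - 4*(-2 + v)²) (A(v) = (v² + (5 - 4*(-2 + v)²)*v) - 71 = (v² + v*(5 - 4*(-2 + v)²)) - 71 = -71 + v² + v*(5 - 4*(-2 + v)²))
426002 - A(514) = 426002 - (-71 + 514² - 1*514*(-5 + 4*(-2 + 514)²)) = 426002 - (-71 + 264196 - 1*514*(-5 + 4*512²)) = 426002 - (-71 + 264196 - 1*514*(-5 + 4*262144)) = 426002 - (-71 + 264196 - 1*514*(-5 + 1048576)) = 426002 - (-71 + 264196 - 1*514*1048571) = 426002 - (-71 + 264196 - 538965494) = 426002 - 1*(-538701369) = 426002 + 538701369 = 539127371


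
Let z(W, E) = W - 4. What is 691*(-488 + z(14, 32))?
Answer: -330298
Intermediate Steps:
z(W, E) = -4 + W
691*(-488 + z(14, 32)) = 691*(-488 + (-4 + 14)) = 691*(-488 + 10) = 691*(-478) = -330298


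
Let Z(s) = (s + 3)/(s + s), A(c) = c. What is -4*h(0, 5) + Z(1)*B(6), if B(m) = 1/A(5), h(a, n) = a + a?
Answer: ⅖ ≈ 0.40000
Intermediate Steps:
h(a, n) = 2*a
B(m) = ⅕ (B(m) = 1/5 = ⅕)
Z(s) = (3 + s)/(2*s) (Z(s) = (3 + s)/((2*s)) = (3 + s)*(1/(2*s)) = (3 + s)/(2*s))
-4*h(0, 5) + Z(1)*B(6) = -8*0 + ((½)*(3 + 1)/1)*(⅕) = -4*0 + ((½)*1*4)*(⅕) = 0 + 2*(⅕) = 0 + ⅖ = ⅖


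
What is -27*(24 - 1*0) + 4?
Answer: -644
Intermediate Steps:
-27*(24 - 1*0) + 4 = -27*(24 + 0) + 4 = -27*24 + 4 = -648 + 4 = -644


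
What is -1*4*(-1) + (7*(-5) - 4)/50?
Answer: 161/50 ≈ 3.2200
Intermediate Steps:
-1*4*(-1) + (7*(-5) - 4)/50 = -4*(-1) + (-35 - 4)/50 = 4 + (1/50)*(-39) = 4 - 39/50 = 161/50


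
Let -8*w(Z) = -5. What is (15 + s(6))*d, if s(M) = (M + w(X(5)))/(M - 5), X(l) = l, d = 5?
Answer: 865/8 ≈ 108.13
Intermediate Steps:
w(Z) = 5/8 (w(Z) = -⅛*(-5) = 5/8)
s(M) = (5/8 + M)/(-5 + M) (s(M) = (M + 5/8)/(M - 5) = (5/8 + M)/(-5 + M))
(15 + s(6))*d = (15 + (5/8 + 6)/(-5 + 6))*5 = (15 + (53/8)/1)*5 = (15 + 1*(53/8))*5 = (15 + 53/8)*5 = (173/8)*5 = 865/8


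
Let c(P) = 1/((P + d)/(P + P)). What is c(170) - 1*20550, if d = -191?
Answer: -431890/21 ≈ -20566.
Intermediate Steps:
c(P) = 2*P/(-191 + P) (c(P) = 1/((P - 191)/(P + P)) = 1/((-191 + P)/((2*P))) = 1/((-191 + P)*(1/(2*P))) = 1/((-191 + P)/(2*P)) = 2*P/(-191 + P))
c(170) - 1*20550 = 2*170/(-191 + 170) - 1*20550 = 2*170/(-21) - 20550 = 2*170*(-1/21) - 20550 = -340/21 - 20550 = -431890/21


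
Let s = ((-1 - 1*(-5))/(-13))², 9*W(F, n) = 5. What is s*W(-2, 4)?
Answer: 80/1521 ≈ 0.052597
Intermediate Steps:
W(F, n) = 5/9 (W(F, n) = (⅑)*5 = 5/9)
s = 16/169 (s = ((-1 + 5)*(-1/13))² = (4*(-1/13))² = (-4/13)² = 16/169 ≈ 0.094675)
s*W(-2, 4) = (16/169)*(5/9) = 80/1521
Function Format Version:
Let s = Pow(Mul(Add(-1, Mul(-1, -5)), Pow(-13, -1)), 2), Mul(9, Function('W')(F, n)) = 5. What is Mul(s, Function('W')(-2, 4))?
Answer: Rational(80, 1521) ≈ 0.052597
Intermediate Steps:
Function('W')(F, n) = Rational(5, 9) (Function('W')(F, n) = Mul(Rational(1, 9), 5) = Rational(5, 9))
s = Rational(16, 169) (s = Pow(Mul(Add(-1, 5), Rational(-1, 13)), 2) = Pow(Mul(4, Rational(-1, 13)), 2) = Pow(Rational(-4, 13), 2) = Rational(16, 169) ≈ 0.094675)
Mul(s, Function('W')(-2, 4)) = Mul(Rational(16, 169), Rational(5, 9)) = Rational(80, 1521)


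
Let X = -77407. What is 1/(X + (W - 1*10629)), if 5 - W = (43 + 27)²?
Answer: -1/92931 ≈ -1.0761e-5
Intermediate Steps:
W = -4895 (W = 5 - (43 + 27)² = 5 - 1*70² = 5 - 1*4900 = 5 - 4900 = -4895)
1/(X + (W - 1*10629)) = 1/(-77407 + (-4895 - 1*10629)) = 1/(-77407 + (-4895 - 10629)) = 1/(-77407 - 15524) = 1/(-92931) = -1/92931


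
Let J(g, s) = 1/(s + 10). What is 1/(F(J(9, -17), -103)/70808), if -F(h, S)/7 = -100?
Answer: 17702/175 ≈ 101.15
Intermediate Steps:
J(g, s) = 1/(10 + s)
F(h, S) = 700 (F(h, S) = -7*(-100) = 700)
1/(F(J(9, -17), -103)/70808) = 1/(700/70808) = 1/(700*(1/70808)) = 1/(175/17702) = 17702/175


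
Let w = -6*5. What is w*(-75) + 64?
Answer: 2314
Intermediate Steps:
w = -30
w*(-75) + 64 = -30*(-75) + 64 = 2250 + 64 = 2314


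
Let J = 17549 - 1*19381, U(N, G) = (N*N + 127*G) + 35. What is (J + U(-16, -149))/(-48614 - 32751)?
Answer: 20464/81365 ≈ 0.25151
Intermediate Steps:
U(N, G) = 35 + N² + 127*G (U(N, G) = (N² + 127*G) + 35 = 35 + N² + 127*G)
J = -1832 (J = 17549 - 19381 = -1832)
(J + U(-16, -149))/(-48614 - 32751) = (-1832 + (35 + (-16)² + 127*(-149)))/(-48614 - 32751) = (-1832 + (35 + 256 - 18923))/(-81365) = (-1832 - 18632)*(-1/81365) = -20464*(-1/81365) = 20464/81365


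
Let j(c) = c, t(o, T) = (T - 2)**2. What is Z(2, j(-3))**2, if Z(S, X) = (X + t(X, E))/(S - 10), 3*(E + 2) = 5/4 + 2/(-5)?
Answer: 1515467041/829440000 ≈ 1.8271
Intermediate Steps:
E = -103/60 (E = -2 + (5/4 + 2/(-5))/3 = -2 + (5*(1/4) + 2*(-1/5))/3 = -2 + (5/4 - 2/5)/3 = -2 + (1/3)*(17/20) = -2 + 17/60 = -103/60 ≈ -1.7167)
t(o, T) = (-2 + T)**2
Z(S, X) = (49729/3600 + X)/(-10 + S) (Z(S, X) = (X + (-2 - 103/60)**2)/(S - 10) = (X + (-223/60)**2)/(-10 + S) = (X + 49729/3600)/(-10 + S) = (49729/3600 + X)/(-10 + S))
Z(2, j(-3))**2 = ((49729/3600 - 3)/(-10 + 2))**2 = ((38929/3600)/(-8))**2 = (-1/8*38929/3600)**2 = (-38929/28800)**2 = 1515467041/829440000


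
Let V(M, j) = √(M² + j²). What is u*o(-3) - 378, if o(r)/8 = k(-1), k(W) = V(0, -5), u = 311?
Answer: 12062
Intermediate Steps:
k(W) = 5 (k(W) = √(0² + (-5)²) = √(0 + 25) = √25 = 5)
o(r) = 40 (o(r) = 8*5 = 40)
u*o(-3) - 378 = 311*40 - 378 = 12440 - 378 = 12062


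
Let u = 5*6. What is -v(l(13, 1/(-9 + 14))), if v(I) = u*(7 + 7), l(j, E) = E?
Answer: -420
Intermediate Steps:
u = 30
v(I) = 420 (v(I) = 30*(7 + 7) = 30*14 = 420)
-v(l(13, 1/(-9 + 14))) = -1*420 = -420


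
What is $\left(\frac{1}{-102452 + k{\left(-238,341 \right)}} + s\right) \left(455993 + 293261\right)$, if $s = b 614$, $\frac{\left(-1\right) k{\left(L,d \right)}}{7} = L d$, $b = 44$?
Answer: $\frac{4712848293917555}{232827} \approx 2.0242 \cdot 10^{10}$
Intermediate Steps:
$k{\left(L,d \right)} = - 7 L d$
$s = 27016$ ($s = 44 \cdot 614 = 27016$)
$\left(\frac{1}{-102452 + k{\left(-238,341 \right)}} + s\right) \left(455993 + 293261\right) = \left(\frac{1}{-102452 - \left(-1666\right) 341} + 27016\right) \left(455993 + 293261\right) = \left(\frac{1}{-102452 + 568106} + 27016\right) 749254 = \left(\frac{1}{465654} + 27016\right) 749254 = \frac{12580108465}{465654} \cdot 749254 = \frac{4712848293917555}{232827}$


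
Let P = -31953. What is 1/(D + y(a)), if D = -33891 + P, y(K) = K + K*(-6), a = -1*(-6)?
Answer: -1/65874 ≈ -1.5180e-5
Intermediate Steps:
a = 6
y(K) = -5*K (y(K) = K - 6*K = -5*K)
D = -65844 (D = -33891 - 31953 = -65844)
1/(D + y(a)) = 1/(-65844 - 5*6) = 1/(-65844 - 30) = 1/(-65874) = -1/65874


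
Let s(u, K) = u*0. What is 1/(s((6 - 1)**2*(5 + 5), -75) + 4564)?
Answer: 1/4564 ≈ 0.00021911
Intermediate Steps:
s(u, K) = 0
1/(s((6 - 1)**2*(5 + 5), -75) + 4564) = 1/(0 + 4564) = 1/4564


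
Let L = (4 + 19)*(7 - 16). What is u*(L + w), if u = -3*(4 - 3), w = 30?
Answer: 531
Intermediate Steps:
L = -207 (L = 23*(-9) = -207)
u = -3 (u = -3*1 = -3)
u*(L + w) = -3*(-207 + 30) = -3*(-177) = 531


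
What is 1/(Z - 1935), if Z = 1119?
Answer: -1/816 ≈ -0.0012255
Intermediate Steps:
1/(Z - 1935) = 1/(1119 - 1935) = 1/(-816) = -1/816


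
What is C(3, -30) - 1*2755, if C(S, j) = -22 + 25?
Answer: -2752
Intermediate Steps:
C(S, j) = 3
C(3, -30) - 1*2755 = 3 - 1*2755 = 3 - 2755 = -2752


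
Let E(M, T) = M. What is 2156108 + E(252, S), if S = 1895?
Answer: 2156360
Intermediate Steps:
2156108 + E(252, S) = 2156108 + 252 = 2156360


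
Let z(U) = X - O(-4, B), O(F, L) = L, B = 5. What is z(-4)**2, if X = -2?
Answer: 49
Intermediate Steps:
z(U) = -7 (z(U) = -2 - 1*5 = -2 - 5 = -7)
z(-4)**2 = (-7)**2 = 49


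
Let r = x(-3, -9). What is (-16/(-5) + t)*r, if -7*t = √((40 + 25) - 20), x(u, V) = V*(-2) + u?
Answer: 48 - 45*√5/7 ≈ 33.625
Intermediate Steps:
x(u, V) = u - 2*V (x(u, V) = -2*V + u = u - 2*V)
r = 15 (r = -3 - 2*(-9) = -3 + 18 = 15)
t = -3*√5/7 (t = -√((40 + 25) - 20)/7 = -√(65 - 20)/7 = -3*√5/7 ≈ -0.95831)
(-16/(-5) + t)*r = (-16/(-5) - 3*√5/7)*15 = (-16*(-⅕) - 3*√5/7)*15 = (16/5 - 3*√5/7)*15 = 48 - 45*√5/7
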